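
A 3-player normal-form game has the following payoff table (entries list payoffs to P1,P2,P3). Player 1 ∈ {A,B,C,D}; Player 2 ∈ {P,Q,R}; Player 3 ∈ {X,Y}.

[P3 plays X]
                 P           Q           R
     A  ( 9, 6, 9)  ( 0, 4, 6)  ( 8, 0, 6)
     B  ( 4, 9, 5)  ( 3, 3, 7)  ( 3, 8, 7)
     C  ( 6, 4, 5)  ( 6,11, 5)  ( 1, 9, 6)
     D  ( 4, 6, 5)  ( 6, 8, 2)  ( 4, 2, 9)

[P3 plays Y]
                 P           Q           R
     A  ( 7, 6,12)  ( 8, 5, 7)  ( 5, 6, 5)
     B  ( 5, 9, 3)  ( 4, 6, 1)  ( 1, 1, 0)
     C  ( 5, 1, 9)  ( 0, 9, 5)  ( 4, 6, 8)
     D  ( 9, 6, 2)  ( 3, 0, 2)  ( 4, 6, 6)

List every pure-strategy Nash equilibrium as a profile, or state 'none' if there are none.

(A,P,X): not NE [P3→Y gives 12>9]
(A,P,Y): not NE [P1→D gives 9>7]
(A,Q,X): not NE [P1→D gives 6>0; P2→P gives 6>4; P3→Y gives 7>6]
(A,Q,Y): not NE [P2→R gives 6>5]
(A,R,X): not NE [P2→P gives 6>0]
(A,R,Y): not NE [P3→X gives 6>5]
(B,P,X): not NE [P1→A gives 9>4]
(B,P,Y): not NE [P1→D gives 9>5; P3→X gives 5>3]
(B,Q,X): not NE [P1→D gives 6>3; P2→P gives 9>3]
(B,Q,Y): not NE [P1→A gives 8>4; P2→P gives 9>6; P3→X gives 7>1]
(B,R,X): not NE [P1→A gives 8>3; P2→P gives 9>8]
(B,R,Y): not NE [P1→A gives 5>1; P2→P gives 9>1; P3→X gives 7>0]
(C,P,X): not NE [P1→A gives 9>6; P2→Q gives 11>4; P3→Y gives 9>5]
(C,P,Y): not NE [P1→D gives 9>5; P2→Q gives 9>1]
(C,Q,X): NE
(C,Q,Y): not NE [P1→A gives 8>0]
(C,R,X): not NE [P1→A gives 8>1; P2→Q gives 11>9; P3→Y gives 8>6]
(C,R,Y): not NE [P1→A gives 5>4; P2→Q gives 9>6]
(D,P,X): not NE [P1→A gives 9>4; P2→Q gives 8>6]
(D,P,Y): not NE [P3→X gives 5>2]
(D,Q,X): NE
(D,Q,Y): not NE [P1→A gives 8>3; P2→R gives 6>0]
(D,R,X): not NE [P1→A gives 8>4; P2→Q gives 8>2]
(D,R,Y): not NE [P1→A gives 5>4; P3→X gives 9>6]

NE set: (C,Q,X), (D,Q,X)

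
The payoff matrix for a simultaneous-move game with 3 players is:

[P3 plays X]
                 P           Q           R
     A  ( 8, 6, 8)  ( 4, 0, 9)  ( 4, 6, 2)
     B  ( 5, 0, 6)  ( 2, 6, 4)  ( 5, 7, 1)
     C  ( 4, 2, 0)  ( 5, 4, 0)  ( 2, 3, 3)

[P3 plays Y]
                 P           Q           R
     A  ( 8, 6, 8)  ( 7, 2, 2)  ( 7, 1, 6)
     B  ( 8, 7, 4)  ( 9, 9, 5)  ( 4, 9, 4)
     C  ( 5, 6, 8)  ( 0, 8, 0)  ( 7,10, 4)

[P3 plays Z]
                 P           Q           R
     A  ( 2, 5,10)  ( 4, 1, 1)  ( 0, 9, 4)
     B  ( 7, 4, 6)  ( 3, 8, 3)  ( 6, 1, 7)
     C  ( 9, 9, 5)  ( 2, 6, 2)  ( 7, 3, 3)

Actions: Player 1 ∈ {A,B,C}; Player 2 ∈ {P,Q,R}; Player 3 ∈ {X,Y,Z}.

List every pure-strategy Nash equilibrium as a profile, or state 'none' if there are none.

(A,P,X): not NE [P3→Z gives 10>8]
(A,P,Y): not NE [P3→Z gives 10>8]
(A,P,Z): not NE [P1→C gives 9>2; P2→R gives 9>5]
(A,Q,X): not NE [P1→C gives 5>4; P2→R gives 6>0]
(A,Q,Y): not NE [P1→B gives 9>7; P2→P gives 6>2; P3→X gives 9>2]
(A,Q,Z): not NE [P2→R gives 9>1; P3→X gives 9>1]
(A,R,X): not NE [P1→B gives 5>4; P3→Y gives 6>2]
(A,R,Y): not NE [P2→P gives 6>1]
(A,R,Z): not NE [P1→C gives 7>0; P3→Y gives 6>4]
(B,P,X): not NE [P1→A gives 8>5; P2→R gives 7>0]
(B,P,Y): not NE [P2→R gives 9>7; P3→Z gives 6>4]
(B,P,Z): not NE [P1→C gives 9>7; P2→Q gives 8>4]
(B,Q,X): not NE [P1→C gives 5>2; P2→R gives 7>6; P3→Y gives 5>4]
(B,Q,Y): NE
(B,Q,Z): not NE [P1→A gives 4>3; P3→Y gives 5>3]
(B,R,X): not NE [P3→Z gives 7>1]
(B,R,Y): not NE [P1→C gives 7>4; P3→Z gives 7>4]
(B,R,Z): not NE [P1→C gives 7>6; P2→Q gives 8>1]
(C,P,X): not NE [P1→A gives 8>4; P2→Q gives 4>2; P3→Y gives 8>0]
(C,P,Y): not NE [P1→B gives 8>5; P2→R gives 10>6]
(C,P,Z): not NE [P3→Y gives 8>5]
(C,Q,X): not NE [P3→Z gives 2>0]
(C,Q,Y): not NE [P1→B gives 9>0; P2→R gives 10>8; P3→Z gives 2>0]
(C,Q,Z): not NE [P1→A gives 4>2; P2→P gives 9>6]
(C,R,X): not NE [P1→B gives 5>2; P2→Q gives 4>3; P3→Y gives 4>3]
(C,R,Y): NE
(C,R,Z): not NE [P2→P gives 9>3; P3→Y gives 4>3]

PSNE = {(B,Q,Y), (C,R,Y)}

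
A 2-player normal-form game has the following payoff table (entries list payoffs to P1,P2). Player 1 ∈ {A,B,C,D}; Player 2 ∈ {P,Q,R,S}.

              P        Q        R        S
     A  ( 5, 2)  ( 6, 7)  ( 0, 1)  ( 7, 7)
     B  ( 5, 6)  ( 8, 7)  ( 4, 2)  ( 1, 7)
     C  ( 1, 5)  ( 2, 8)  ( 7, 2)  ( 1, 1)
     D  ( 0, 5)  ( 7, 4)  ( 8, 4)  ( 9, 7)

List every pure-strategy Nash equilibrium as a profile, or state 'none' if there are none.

NE set: (B,Q), (D,S)

(A,P): not NE [P2→S gives 7>2]
(A,Q): not NE [P1→B gives 8>6]
(A,R): not NE [P1→D gives 8>0; P2→S gives 7>1]
(A,S): not NE [P1→D gives 9>7]
(B,P): not NE [P2→S gives 7>6]
(B,Q): NE
(B,R): not NE [P1→D gives 8>4; P2→S gives 7>2]
(B,S): not NE [P1→D gives 9>1]
(C,P): not NE [P1→B gives 5>1; P2→Q gives 8>5]
(C,Q): not NE [P1→B gives 8>2]
(C,R): not NE [P1→D gives 8>7; P2→Q gives 8>2]
(C,S): not NE [P1→D gives 9>1; P2→Q gives 8>1]
(D,P): not NE [P1→B gives 5>0; P2→S gives 7>5]
(D,Q): not NE [P1→B gives 8>7; P2→S gives 7>4]
(D,R): not NE [P2→S gives 7>4]
(D,S): NE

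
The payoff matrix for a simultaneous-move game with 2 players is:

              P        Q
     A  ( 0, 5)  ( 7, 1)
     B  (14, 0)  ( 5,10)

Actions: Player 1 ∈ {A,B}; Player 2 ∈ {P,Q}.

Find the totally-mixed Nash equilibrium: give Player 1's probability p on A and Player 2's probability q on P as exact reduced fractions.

P1 indiff ⇒ q·0+(1-q)·7 = q·14+(1-q)·5 ⇒ q(-14) = (1-q)(-2) ⇒ q = 1/8
P2 indiff ⇒ p·5+(1-p)·0 = p·1+(1-p)·10 ⇒ p(4) = (1-p)(10) ⇒ p = 5/7

p=5/7, q=1/8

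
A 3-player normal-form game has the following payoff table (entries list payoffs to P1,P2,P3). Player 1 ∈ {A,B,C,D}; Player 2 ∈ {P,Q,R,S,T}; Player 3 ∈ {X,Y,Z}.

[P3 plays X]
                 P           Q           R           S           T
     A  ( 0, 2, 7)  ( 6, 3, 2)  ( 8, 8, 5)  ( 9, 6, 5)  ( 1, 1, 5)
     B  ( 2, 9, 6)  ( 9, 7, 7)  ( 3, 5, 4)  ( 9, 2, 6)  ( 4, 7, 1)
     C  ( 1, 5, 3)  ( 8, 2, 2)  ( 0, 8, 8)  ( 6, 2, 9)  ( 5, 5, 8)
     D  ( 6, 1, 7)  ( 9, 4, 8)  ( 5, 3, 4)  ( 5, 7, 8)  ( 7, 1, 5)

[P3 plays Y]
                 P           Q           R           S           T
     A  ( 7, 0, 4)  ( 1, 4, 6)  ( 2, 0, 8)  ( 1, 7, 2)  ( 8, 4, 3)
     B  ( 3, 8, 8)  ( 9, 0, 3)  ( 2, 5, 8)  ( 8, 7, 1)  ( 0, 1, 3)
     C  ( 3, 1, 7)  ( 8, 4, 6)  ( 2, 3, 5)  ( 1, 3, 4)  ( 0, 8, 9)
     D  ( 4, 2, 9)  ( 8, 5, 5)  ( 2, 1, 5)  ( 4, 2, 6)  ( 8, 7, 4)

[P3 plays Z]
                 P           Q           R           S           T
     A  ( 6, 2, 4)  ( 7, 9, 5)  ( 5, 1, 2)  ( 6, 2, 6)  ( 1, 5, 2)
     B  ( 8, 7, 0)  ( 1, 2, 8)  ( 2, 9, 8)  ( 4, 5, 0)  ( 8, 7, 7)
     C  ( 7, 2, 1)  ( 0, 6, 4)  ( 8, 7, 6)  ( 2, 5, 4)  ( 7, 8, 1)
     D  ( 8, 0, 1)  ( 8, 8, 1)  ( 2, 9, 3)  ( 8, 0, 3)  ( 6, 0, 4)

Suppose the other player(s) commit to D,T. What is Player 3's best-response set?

BR_3 = {X}

u_3(X vs D,T) = 5
u_3(Y vs D,T) = 4
u_3(Z vs D,T) = 4
max payoff 5 at {X}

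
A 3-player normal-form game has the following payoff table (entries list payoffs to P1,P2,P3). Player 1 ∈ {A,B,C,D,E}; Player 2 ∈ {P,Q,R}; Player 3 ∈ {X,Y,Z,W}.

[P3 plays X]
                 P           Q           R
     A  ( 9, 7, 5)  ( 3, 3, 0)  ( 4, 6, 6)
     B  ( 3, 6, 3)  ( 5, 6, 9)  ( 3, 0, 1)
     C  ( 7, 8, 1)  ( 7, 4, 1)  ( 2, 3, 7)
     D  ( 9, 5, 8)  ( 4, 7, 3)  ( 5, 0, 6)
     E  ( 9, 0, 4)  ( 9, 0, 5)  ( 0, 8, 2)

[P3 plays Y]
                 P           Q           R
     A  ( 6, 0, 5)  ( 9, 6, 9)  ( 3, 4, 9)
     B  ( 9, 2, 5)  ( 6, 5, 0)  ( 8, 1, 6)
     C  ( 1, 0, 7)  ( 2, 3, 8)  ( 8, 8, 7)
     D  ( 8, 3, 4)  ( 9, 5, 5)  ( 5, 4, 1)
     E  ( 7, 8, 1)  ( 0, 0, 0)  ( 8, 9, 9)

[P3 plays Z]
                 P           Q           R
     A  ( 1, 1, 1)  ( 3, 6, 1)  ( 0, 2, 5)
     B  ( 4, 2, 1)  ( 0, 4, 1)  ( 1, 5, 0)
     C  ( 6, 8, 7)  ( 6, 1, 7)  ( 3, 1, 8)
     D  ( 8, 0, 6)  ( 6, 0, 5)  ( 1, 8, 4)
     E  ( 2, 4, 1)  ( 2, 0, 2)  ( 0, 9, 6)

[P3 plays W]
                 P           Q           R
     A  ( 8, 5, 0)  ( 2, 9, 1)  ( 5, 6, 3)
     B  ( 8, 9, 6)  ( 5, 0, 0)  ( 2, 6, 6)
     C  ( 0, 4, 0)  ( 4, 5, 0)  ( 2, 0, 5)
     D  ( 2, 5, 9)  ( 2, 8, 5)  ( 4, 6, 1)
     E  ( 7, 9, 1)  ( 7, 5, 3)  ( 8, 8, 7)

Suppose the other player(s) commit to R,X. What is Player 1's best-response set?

u_1(A vs R,X) = 4
u_1(B vs R,X) = 3
u_1(C vs R,X) = 2
u_1(D vs R,X) = 5
u_1(E vs R,X) = 0
max payoff 5 at {D}

BR_1 = {D}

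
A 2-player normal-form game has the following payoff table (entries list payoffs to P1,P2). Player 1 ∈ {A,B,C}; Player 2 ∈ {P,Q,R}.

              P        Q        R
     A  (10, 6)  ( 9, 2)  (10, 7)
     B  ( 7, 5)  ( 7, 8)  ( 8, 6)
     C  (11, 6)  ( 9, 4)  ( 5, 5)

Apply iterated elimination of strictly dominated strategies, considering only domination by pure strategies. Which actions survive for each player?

P1 drop B (A beats it: P:10>7 Q:9>7 R:10>8)
P2 drop Q (P beats it: A:6>2 C:6>4)
P1→{A,C} P2→{P,R}

Remaining: P1:{A,C} P2:{P,R}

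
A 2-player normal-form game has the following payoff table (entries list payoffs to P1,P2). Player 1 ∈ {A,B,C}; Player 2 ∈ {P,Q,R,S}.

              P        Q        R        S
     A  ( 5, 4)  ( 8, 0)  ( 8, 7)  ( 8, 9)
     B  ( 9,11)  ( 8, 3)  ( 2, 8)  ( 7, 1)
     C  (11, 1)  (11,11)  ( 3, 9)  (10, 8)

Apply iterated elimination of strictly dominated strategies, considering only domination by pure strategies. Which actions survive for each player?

P1 drop B (C beats it: P:11>9 Q:11>8 R:3>2 S:10>7)
P2 drop P (R beats it: A:7>4 C:9>1)
P1→{A,C} P2→{Q,R,S}

IESDS → P1:{A,C} P2:{Q,R,S}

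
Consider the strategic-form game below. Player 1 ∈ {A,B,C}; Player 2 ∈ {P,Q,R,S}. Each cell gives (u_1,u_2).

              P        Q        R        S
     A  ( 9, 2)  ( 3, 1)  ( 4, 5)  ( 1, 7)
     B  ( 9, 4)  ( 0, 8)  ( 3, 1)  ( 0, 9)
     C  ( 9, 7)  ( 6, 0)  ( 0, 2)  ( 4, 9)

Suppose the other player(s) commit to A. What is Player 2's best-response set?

argmax u_2 = {S}

u_2(P vs A) = 2
u_2(Q vs A) = 1
u_2(R vs A) = 5
u_2(S vs A) = 7
max payoff 7 at {S}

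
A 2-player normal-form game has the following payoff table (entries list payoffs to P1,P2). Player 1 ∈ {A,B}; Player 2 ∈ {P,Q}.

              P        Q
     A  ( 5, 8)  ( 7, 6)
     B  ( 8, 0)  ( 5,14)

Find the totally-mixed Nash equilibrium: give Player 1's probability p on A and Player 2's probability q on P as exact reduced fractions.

P1 indiff ⇒ q·5+(1-q)·7 = q·8+(1-q)·5 ⇒ q(-3) = (1-q)(-2) ⇒ q = 2/5
P2 indiff ⇒ p·8+(1-p)·0 = p·6+(1-p)·14 ⇒ p(2) = (1-p)(14) ⇒ p = 7/8

p=7/8, q=2/5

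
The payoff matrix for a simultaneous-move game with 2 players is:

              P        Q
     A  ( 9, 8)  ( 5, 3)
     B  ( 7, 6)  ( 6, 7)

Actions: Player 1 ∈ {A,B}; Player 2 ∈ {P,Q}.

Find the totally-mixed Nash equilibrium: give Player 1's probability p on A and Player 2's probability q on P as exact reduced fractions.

P1 indiff ⇒ q·9+(1-q)·5 = q·7+(1-q)·6 ⇒ q(2) = (1-q)(1) ⇒ q = 1/3
P2 indiff ⇒ p·8+(1-p)·6 = p·3+(1-p)·7 ⇒ p(5) = (1-p)(1) ⇒ p = 1/6

p=1/6, q=1/3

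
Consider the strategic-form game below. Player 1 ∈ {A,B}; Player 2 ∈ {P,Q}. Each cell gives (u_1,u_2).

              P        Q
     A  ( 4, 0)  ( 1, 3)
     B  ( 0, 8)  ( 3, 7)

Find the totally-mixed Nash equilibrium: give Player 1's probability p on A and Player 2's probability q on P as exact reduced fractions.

p=1/4, q=1/3

P1 indiff ⇒ q·4+(1-q)·1 = q·0+(1-q)·3 ⇒ q(4) = (1-q)(2) ⇒ q = 1/3
P2 indiff ⇒ p·0+(1-p)·8 = p·3+(1-p)·7 ⇒ p(-3) = (1-p)(-1) ⇒ p = 1/4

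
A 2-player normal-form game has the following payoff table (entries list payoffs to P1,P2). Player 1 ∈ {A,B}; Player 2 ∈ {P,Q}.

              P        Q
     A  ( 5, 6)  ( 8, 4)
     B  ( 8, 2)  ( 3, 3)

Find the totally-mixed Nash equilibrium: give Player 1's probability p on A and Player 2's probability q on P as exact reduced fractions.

P1 indiff ⇒ q·5+(1-q)·8 = q·8+(1-q)·3 ⇒ q(-3) = (1-q)(-5) ⇒ q = 5/8
P2 indiff ⇒ p·6+(1-p)·2 = p·4+(1-p)·3 ⇒ p(2) = (1-p)(1) ⇒ p = 1/3

P1 mixes 1/3 on A; P2 mixes 5/8 on P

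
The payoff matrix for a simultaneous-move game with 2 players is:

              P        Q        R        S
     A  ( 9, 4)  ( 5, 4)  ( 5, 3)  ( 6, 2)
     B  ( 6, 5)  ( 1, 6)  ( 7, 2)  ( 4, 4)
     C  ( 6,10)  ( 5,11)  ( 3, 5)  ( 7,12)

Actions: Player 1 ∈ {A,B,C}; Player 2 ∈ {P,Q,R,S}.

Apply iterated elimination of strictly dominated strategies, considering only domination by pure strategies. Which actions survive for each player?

P2 drop R (P beats it: A:4>3 B:5>2 C:10>5)
P1 drop B (A beats it: P:9>6 Q:5>1 S:6>4)
P1→{A,C} P2→{P,Q,S}

Remaining: P1:{A,C} P2:{P,Q,S}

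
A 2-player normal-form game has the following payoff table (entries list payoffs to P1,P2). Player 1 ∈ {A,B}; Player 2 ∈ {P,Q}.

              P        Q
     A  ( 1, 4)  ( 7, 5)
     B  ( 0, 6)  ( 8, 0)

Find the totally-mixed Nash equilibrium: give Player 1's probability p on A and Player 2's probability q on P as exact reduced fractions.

P1 indiff ⇒ q·1+(1-q)·7 = q·0+(1-q)·8 ⇒ q(1) = (1-q)(1) ⇒ q = 1/2
P2 indiff ⇒ p·4+(1-p)·6 = p·5+(1-p)·0 ⇒ p(-1) = (1-p)(-6) ⇒ p = 6/7

p=6/7, q=1/2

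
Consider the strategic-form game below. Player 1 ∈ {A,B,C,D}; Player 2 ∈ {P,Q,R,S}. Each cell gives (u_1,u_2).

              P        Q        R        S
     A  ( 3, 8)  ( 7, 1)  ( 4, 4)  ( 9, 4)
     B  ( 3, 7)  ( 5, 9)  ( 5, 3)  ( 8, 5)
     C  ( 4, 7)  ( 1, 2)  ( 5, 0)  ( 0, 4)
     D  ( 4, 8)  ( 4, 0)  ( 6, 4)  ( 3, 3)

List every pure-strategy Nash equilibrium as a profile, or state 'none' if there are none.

(A,P): not NE [P1→D gives 4>3]
(A,Q): not NE [P2→P gives 8>1]
(A,R): not NE [P1→D gives 6>4; P2→P gives 8>4]
(A,S): not NE [P2→P gives 8>4]
(B,P): not NE [P1→D gives 4>3; P2→Q gives 9>7]
(B,Q): not NE [P1→A gives 7>5]
(B,R): not NE [P1→D gives 6>5; P2→Q gives 9>3]
(B,S): not NE [P1→A gives 9>8; P2→Q gives 9>5]
(C,P): NE
(C,Q): not NE [P1→A gives 7>1; P2→P gives 7>2]
(C,R): not NE [P1→D gives 6>5; P2→P gives 7>0]
(C,S): not NE [P1→A gives 9>0; P2→P gives 7>4]
(D,P): NE
(D,Q): not NE [P1→A gives 7>4; P2→P gives 8>0]
(D,R): not NE [P2→P gives 8>4]
(D,S): not NE [P1→A gives 9>3; P2→P gives 8>3]

Nash profiles: (C,P), (D,P)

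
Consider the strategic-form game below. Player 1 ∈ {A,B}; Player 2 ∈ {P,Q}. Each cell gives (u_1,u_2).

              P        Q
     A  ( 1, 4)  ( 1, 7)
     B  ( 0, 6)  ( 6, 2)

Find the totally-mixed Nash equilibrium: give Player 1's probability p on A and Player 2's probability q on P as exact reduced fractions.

P1 mixes 4/7 on A; P2 mixes 5/6 on P

P1 indiff ⇒ q·1+(1-q)·1 = q·0+(1-q)·6 ⇒ q(1) = (1-q)(5) ⇒ q = 5/6
P2 indiff ⇒ p·4+(1-p)·6 = p·7+(1-p)·2 ⇒ p(-3) = (1-p)(-4) ⇒ p = 4/7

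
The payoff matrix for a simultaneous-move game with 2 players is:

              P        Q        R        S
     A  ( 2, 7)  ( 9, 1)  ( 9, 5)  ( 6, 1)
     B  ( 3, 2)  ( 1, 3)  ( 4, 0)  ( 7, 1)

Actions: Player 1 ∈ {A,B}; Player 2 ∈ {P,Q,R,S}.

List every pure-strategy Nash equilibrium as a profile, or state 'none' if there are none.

(A,P): not NE [P1→B gives 3>2]
(A,Q): not NE [P2→P gives 7>1]
(A,R): not NE [P2→P gives 7>5]
(A,S): not NE [P1→B gives 7>6; P2→P gives 7>1]
(B,P): not NE [P2→Q gives 3>2]
(B,Q): not NE [P1→A gives 9>1]
(B,R): not NE [P1→A gives 9>4; P2→Q gives 3>0]
(B,S): not NE [P2→Q gives 3>1]

Equilibria: none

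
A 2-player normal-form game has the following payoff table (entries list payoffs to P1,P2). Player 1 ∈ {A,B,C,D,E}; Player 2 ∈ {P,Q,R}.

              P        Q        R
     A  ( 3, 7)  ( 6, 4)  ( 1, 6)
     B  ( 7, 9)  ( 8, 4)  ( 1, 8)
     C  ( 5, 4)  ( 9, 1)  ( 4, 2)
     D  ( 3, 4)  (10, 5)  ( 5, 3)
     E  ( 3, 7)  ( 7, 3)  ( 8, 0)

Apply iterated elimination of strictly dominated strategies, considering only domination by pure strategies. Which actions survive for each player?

Remaining: P1:{B,C,D} P2:{P,Q}

P1 drop A (C beats it: P:5>3 Q:9>6 R:4>1)
P2 drop R (P beats it: B:9>8 C:4>2 D:4>3 E:7>0)
P1 drop E (B beats it: P:7>3 Q:8>7)
P1→{B,C,D} P2→{P,Q}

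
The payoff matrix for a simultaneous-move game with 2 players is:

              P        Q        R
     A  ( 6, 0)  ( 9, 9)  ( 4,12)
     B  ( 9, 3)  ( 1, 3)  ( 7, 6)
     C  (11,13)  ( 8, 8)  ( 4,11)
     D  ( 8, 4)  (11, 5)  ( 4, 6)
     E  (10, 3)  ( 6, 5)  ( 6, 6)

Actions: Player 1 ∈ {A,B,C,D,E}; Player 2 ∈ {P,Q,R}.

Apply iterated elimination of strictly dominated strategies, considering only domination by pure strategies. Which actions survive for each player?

P2 drop Q (R beats it: A:12>9 B:6>3 C:11>8 D:6>5 E:6>5)
P1 drop A (B beats it: P:9>6 R:7>4)
P1 drop D (B beats it: P:9>8 R:7>4)
P1→{B,C,E} P2→{P,R}

Survivors P1:{B,C,E} P2:{P,R}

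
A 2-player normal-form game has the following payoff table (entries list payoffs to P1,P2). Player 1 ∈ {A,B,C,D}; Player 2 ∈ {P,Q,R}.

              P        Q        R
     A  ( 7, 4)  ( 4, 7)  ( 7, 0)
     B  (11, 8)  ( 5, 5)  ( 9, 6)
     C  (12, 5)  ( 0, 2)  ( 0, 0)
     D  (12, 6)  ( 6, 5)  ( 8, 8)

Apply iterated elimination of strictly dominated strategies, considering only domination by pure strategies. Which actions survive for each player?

Remaining: P1:{B,C,D} P2:{P,R}

P1 drop A (B beats it: P:11>7 Q:5>4 R:9>7)
P2 drop Q (P beats it: B:8>5 C:5>2 D:6>5)
P1→{B,C,D} P2→{P,R}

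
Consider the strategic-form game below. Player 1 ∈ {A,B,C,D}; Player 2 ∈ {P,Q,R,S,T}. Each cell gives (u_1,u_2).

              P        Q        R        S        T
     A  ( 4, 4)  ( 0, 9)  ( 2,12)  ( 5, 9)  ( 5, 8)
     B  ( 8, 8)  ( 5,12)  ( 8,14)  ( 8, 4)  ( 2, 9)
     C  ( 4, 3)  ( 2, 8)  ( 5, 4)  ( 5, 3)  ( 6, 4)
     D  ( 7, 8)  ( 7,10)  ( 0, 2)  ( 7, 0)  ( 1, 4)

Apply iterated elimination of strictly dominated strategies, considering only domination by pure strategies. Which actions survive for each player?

P2 drop P (Q beats it: A:9>4 B:12>8 C:8>3 D:10>8)
P2 drop S (R beats it: A:12>9 B:14>4 C:4>3 D:2>0)
P1 drop A (C beats it: Q:2>0 R:5>2 T:6>5)
P2 drop T (Q beats it: B:12>9 C:8>4 D:10>4)
P1 drop C (B beats it: Q:5>2 R:8>5)
P1→{B,D} P2→{Q,R}

Survivors P1:{B,D} P2:{Q,R}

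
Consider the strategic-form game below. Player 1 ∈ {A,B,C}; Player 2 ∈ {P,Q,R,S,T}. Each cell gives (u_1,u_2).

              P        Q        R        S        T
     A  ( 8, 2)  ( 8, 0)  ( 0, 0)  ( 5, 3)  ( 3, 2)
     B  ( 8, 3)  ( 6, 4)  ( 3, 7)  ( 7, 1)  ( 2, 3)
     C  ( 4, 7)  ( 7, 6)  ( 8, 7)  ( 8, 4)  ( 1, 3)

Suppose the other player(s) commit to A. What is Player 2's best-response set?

BR_2 = {S}

u_2(P vs A) = 2
u_2(Q vs A) = 0
u_2(R vs A) = 0
u_2(S vs A) = 3
u_2(T vs A) = 2
max payoff 3 at {S}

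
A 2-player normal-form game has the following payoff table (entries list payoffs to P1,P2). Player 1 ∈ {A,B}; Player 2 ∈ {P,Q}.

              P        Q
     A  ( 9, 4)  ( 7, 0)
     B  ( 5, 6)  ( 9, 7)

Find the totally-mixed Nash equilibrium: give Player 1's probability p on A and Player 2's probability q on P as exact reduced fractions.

(p,q) = (1/5, 1/3)

P1 indiff ⇒ q·9+(1-q)·7 = q·5+(1-q)·9 ⇒ q(4) = (1-q)(2) ⇒ q = 1/3
P2 indiff ⇒ p·4+(1-p)·6 = p·0+(1-p)·7 ⇒ p(4) = (1-p)(1) ⇒ p = 1/5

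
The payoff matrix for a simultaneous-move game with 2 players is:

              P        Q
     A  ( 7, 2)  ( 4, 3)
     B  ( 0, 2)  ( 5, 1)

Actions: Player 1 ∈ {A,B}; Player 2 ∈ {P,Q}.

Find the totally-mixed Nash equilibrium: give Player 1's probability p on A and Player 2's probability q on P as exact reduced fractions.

(p,q) = (1/2, 1/8)

P1 indiff ⇒ q·7+(1-q)·4 = q·0+(1-q)·5 ⇒ q(7) = (1-q)(1) ⇒ q = 1/8
P2 indiff ⇒ p·2+(1-p)·2 = p·3+(1-p)·1 ⇒ p(-1) = (1-p)(-1) ⇒ p = 1/2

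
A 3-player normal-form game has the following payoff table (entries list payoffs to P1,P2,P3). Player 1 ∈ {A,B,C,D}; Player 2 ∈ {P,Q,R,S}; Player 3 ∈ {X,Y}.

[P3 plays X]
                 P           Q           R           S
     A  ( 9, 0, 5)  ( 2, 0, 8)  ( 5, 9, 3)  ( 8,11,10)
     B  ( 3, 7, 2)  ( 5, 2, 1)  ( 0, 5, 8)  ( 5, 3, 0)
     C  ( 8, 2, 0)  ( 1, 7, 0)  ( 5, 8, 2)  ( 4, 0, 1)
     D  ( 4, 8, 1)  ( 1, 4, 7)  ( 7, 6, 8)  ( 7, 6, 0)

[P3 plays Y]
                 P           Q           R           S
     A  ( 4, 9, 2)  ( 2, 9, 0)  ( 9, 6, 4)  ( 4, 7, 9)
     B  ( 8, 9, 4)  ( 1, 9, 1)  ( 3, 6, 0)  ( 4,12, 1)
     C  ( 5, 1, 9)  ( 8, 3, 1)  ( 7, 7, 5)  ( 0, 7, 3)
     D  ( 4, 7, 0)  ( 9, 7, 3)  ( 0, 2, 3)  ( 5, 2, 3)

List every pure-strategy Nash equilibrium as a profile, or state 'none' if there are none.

(A,P,X): not NE [P2→S gives 11>0]
(A,P,Y): not NE [P1→B gives 8>4; P3→X gives 5>2]
(A,Q,X): not NE [P1→B gives 5>2; P2→S gives 11>0]
(A,Q,Y): not NE [P1→D gives 9>2; P3→X gives 8>0]
(A,R,X): not NE [P1→D gives 7>5; P2→S gives 11>9; P3→Y gives 4>3]
(A,R,Y): not NE [P2→Q gives 9>6]
(A,S,X): NE
(A,S,Y): not NE [P1→D gives 5>4; P2→Q gives 9>7; P3→X gives 10>9]
(B,P,X): not NE [P1→A gives 9>3; P3→Y gives 4>2]
(B,P,Y): not NE [P2→S gives 12>9]
(B,Q,X): not NE [P2→P gives 7>2]
(B,Q,Y): not NE [P1→D gives 9>1; P2→S gives 12>9]
(B,R,X): not NE [P1→D gives 7>0; P2→P gives 7>5]
(B,R,Y): not NE [P1→A gives 9>3; P2→S gives 12>6; P3→X gives 8>0]
(B,S,X): not NE [P1→A gives 8>5; P2→P gives 7>3; P3→Y gives 1>0]
(B,S,Y): not NE [P1→D gives 5>4]
(C,P,X): not NE [P1→A gives 9>8; P2→R gives 8>2; P3→Y gives 9>0]
(C,P,Y): not NE [P1→B gives 8>5; P2→S gives 7>1]
(C,Q,X): not NE [P1→B gives 5>1; P2→R gives 8>7; P3→Y gives 1>0]
(C,Q,Y): not NE [P1→D gives 9>8; P2→S gives 7>3]
(C,R,X): not NE [P1→D gives 7>5; P3→Y gives 5>2]
(C,R,Y): not NE [P1→A gives 9>7]
(C,S,X): not NE [P1→A gives 8>4; P2→R gives 8>0; P3→Y gives 3>1]
(C,S,Y): not NE [P1→D gives 5>0]
(D,P,X): not NE [P1→A gives 9>4]
(D,P,Y): not NE [P1→B gives 8>4; P3→X gives 1>0]
(D,Q,X): not NE [P1→B gives 5>1; P2→P gives 8>4]
(D,Q,Y): not NE [P3→X gives 7>3]
(D,R,X): not NE [P2→P gives 8>6]
(D,R,Y): not NE [P1→A gives 9>0; P2→Q gives 7>2; P3→X gives 8>3]
(D,S,X): not NE [P1→A gives 8>7; P2→P gives 8>6; P3→Y gives 3>0]
(D,S,Y): not NE [P2→Q gives 7>2]

NE set: (A,S,X)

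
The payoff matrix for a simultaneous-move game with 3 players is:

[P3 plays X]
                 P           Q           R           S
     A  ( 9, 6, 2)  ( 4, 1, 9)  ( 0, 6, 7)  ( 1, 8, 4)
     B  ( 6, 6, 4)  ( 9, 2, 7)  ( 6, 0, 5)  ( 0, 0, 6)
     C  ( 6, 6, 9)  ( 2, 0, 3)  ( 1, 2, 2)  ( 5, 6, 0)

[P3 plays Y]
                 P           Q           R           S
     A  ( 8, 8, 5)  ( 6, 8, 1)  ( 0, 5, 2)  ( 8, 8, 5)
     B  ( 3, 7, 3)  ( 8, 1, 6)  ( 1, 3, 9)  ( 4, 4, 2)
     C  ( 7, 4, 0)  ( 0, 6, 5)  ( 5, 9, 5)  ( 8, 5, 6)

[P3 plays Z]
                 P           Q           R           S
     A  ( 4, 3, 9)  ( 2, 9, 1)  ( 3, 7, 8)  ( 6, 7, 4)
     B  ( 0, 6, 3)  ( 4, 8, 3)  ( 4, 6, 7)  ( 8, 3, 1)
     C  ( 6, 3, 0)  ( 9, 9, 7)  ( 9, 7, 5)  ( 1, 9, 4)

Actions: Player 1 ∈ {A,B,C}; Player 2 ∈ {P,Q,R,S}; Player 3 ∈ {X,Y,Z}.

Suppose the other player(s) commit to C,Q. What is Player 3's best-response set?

u_3(X vs C,Q) = 3
u_3(Y vs C,Q) = 5
u_3(Z vs C,Q) = 7
max payoff 7 at {Z}

P3 best: {Z}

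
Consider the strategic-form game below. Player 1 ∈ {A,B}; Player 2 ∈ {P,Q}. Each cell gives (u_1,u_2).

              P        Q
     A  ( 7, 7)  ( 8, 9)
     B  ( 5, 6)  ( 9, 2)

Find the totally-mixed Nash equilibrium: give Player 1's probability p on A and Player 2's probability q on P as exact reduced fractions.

(p,q) = (2/3, 1/3)

P1 indiff ⇒ q·7+(1-q)·8 = q·5+(1-q)·9 ⇒ q(2) = (1-q)(1) ⇒ q = 1/3
P2 indiff ⇒ p·7+(1-p)·6 = p·9+(1-p)·2 ⇒ p(-2) = (1-p)(-4) ⇒ p = 2/3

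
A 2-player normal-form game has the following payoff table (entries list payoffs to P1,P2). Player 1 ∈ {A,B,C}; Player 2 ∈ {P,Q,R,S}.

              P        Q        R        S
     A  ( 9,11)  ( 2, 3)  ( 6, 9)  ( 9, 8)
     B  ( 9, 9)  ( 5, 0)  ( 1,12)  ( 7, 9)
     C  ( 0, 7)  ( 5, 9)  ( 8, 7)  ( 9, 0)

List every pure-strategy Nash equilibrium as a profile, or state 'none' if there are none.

NE set: (A,P), (C,Q)

(A,P): NE
(A,Q): not NE [P1→C gives 5>2; P2→P gives 11>3]
(A,R): not NE [P1→C gives 8>6; P2→P gives 11>9]
(A,S): not NE [P2→P gives 11>8]
(B,P): not NE [P2→R gives 12>9]
(B,Q): not NE [P2→R gives 12>0]
(B,R): not NE [P1→C gives 8>1]
(B,S): not NE [P1→C gives 9>7; P2→R gives 12>9]
(C,P): not NE [P1→B gives 9>0; P2→Q gives 9>7]
(C,Q): NE
(C,R): not NE [P2→Q gives 9>7]
(C,S): not NE [P2→Q gives 9>0]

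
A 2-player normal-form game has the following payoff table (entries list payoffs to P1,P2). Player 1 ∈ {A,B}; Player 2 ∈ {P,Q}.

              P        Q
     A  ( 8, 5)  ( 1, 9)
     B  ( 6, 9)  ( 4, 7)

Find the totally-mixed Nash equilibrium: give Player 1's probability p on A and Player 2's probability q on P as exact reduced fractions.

p=1/3, q=3/5

P1 indiff ⇒ q·8+(1-q)·1 = q·6+(1-q)·4 ⇒ q(2) = (1-q)(3) ⇒ q = 3/5
P2 indiff ⇒ p·5+(1-p)·9 = p·9+(1-p)·7 ⇒ p(-4) = (1-p)(-2) ⇒ p = 1/3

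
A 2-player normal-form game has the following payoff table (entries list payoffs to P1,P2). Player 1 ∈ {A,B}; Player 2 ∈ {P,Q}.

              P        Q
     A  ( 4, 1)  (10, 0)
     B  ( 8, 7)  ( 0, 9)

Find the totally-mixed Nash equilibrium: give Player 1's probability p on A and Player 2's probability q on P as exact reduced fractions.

P1 indiff ⇒ q·4+(1-q)·10 = q·8+(1-q)·0 ⇒ q(-4) = (1-q)(-10) ⇒ q = 5/7
P2 indiff ⇒ p·1+(1-p)·7 = p·0+(1-p)·9 ⇒ p(1) = (1-p)(2) ⇒ p = 2/3

P1 mixes 2/3 on A; P2 mixes 5/7 on P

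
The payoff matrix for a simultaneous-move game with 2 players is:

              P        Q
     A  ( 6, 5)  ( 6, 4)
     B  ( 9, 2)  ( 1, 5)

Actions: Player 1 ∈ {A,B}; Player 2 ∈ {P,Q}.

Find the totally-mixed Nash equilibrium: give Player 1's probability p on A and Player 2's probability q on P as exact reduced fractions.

P1 indiff ⇒ q·6+(1-q)·6 = q·9+(1-q)·1 ⇒ q(-3) = (1-q)(-5) ⇒ q = 5/8
P2 indiff ⇒ p·5+(1-p)·2 = p·4+(1-p)·5 ⇒ p(1) = (1-p)(3) ⇒ p = 3/4

(p,q) = (3/4, 5/8)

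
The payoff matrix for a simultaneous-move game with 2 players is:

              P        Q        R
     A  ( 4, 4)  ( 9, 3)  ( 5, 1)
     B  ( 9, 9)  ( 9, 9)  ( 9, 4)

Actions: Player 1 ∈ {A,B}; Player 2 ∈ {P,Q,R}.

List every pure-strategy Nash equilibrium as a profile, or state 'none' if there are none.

Nash profiles: (B,P), (B,Q)

(A,P): not NE [P1→B gives 9>4]
(A,Q): not NE [P2→P gives 4>3]
(A,R): not NE [P1→B gives 9>5; P2→P gives 4>1]
(B,P): NE
(B,Q): NE
(B,R): not NE [P2→Q gives 9>4]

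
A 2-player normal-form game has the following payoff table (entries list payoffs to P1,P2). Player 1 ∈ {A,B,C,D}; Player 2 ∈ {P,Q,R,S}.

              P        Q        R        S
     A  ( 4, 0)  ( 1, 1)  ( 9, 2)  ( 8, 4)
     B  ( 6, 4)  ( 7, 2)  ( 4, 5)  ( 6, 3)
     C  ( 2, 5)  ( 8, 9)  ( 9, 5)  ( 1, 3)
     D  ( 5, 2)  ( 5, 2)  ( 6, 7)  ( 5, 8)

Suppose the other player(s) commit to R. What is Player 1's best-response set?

u_1(A vs R) = 9
u_1(B vs R) = 4
u_1(C vs R) = 9
u_1(D vs R) = 6
max payoff 9 at {A,C}

argmax u_1 = {A,C}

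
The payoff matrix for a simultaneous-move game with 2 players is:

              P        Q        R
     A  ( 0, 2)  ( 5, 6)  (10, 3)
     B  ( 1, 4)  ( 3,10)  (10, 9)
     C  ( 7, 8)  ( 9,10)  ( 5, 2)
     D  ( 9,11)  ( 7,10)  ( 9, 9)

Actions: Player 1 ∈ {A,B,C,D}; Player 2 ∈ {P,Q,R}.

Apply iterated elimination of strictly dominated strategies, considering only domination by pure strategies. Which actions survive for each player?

P2 drop R (Q beats it: A:6>3 B:10>9 C:10>2 D:10>9)
P1 drop A (C beats it: P:7>0 Q:9>5)
P1 drop B (C beats it: P:7>1 Q:9>3)
P1→{C,D} P2→{P,Q}

IESDS → P1:{C,D} P2:{P,Q}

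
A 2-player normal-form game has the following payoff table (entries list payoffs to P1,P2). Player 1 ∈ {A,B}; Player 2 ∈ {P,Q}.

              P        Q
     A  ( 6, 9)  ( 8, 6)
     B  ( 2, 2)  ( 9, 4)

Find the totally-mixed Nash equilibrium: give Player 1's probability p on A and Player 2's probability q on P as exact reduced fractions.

P1 indiff ⇒ q·6+(1-q)·8 = q·2+(1-q)·9 ⇒ q(4) = (1-q)(1) ⇒ q = 1/5
P2 indiff ⇒ p·9+(1-p)·2 = p·6+(1-p)·4 ⇒ p(3) = (1-p)(2) ⇒ p = 2/5

(p,q) = (2/5, 1/5)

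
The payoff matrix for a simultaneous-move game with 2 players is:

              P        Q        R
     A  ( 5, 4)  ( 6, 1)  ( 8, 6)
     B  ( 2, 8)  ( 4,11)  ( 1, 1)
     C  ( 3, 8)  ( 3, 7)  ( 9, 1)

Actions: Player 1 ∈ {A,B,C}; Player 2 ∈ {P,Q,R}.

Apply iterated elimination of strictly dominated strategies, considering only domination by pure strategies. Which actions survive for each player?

Remaining: P1:{A,C} P2:{P,R}

P1 drop B (A beats it: P:5>2 Q:6>4 R:8>1)
P2 drop Q (P beats it: A:4>1 C:8>7)
P1→{A,C} P2→{P,R}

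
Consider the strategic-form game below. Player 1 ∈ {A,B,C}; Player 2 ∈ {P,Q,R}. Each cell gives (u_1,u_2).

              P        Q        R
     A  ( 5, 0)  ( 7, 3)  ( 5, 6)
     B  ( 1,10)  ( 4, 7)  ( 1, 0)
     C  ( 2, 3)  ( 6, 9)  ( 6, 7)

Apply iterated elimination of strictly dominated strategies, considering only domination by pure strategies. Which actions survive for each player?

P1 drop B (A beats it: P:5>1 Q:7>4 R:5>1)
P2 drop P (Q beats it: A:3>0 C:9>3)
P1→{A,C} P2→{Q,R}

Survivors P1:{A,C} P2:{Q,R}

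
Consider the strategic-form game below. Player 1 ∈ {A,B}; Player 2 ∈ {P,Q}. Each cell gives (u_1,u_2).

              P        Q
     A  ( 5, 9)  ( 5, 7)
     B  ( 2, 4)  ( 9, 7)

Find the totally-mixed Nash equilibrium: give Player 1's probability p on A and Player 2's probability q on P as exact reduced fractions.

P1 indiff ⇒ q·5+(1-q)·5 = q·2+(1-q)·9 ⇒ q(3) = (1-q)(4) ⇒ q = 4/7
P2 indiff ⇒ p·9+(1-p)·4 = p·7+(1-p)·7 ⇒ p(2) = (1-p)(3) ⇒ p = 3/5

(p,q) = (3/5, 4/7)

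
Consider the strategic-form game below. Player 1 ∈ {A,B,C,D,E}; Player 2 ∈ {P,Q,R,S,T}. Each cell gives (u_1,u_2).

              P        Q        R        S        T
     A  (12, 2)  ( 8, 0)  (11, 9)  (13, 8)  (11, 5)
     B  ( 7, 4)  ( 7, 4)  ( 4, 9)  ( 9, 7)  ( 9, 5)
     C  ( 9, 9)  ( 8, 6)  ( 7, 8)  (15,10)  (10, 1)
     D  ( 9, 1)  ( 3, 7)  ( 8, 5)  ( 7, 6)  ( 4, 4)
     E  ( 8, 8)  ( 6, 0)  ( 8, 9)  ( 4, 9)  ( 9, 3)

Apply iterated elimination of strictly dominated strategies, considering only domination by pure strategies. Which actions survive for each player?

P1 drop B (A beats it: P:12>7 Q:8>7 R:11>4 S:13>9 T:11>9)
P1 drop D (A beats it: P:12>9 Q:8>3 R:11>8 S:13>7 T:11>4)
P1 drop E (A beats it: P:12>8 Q:8>6 R:11>8 S:13>4 T:11>9)
P2 drop P (S beats it: A:8>2 C:10>9)
P2 drop Q (R beats it: A:9>0 C:8>6)
P2 drop T (R beats it: A:9>5 C:8>1)
P1→{A,C} P2→{R,S}

Remaining: P1:{A,C} P2:{R,S}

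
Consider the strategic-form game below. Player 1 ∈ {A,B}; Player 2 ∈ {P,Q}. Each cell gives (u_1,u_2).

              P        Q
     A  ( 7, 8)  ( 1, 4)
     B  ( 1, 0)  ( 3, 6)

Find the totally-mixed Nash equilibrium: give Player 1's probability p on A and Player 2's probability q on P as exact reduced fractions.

P1 indiff ⇒ q·7+(1-q)·1 = q·1+(1-q)·3 ⇒ q(6) = (1-q)(2) ⇒ q = 1/4
P2 indiff ⇒ p·8+(1-p)·0 = p·4+(1-p)·6 ⇒ p(4) = (1-p)(6) ⇒ p = 3/5

p=3/5, q=1/4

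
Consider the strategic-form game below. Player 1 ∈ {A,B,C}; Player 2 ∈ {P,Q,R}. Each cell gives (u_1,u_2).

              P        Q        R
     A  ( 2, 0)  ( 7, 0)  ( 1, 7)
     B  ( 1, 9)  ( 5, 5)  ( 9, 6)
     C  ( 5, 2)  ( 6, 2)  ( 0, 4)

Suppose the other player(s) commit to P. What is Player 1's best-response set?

u_1(A vs P) = 2
u_1(B vs P) = 1
u_1(C vs P) = 5
max payoff 5 at {C}

argmax u_1 = {C}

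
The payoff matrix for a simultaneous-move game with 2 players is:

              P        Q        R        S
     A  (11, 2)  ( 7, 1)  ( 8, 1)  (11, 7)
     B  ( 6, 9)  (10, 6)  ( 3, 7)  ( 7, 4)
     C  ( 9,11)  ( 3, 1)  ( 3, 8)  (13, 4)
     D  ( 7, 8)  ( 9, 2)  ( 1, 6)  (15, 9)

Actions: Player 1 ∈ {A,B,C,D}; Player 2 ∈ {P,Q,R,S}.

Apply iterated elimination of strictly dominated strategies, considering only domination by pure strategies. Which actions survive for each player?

Remaining: P1:{A,C,D} P2:{P,S}

P2 drop Q (P beats it: A:2>1 B:9>6 C:11>1 D:8>2)
P1 drop B (A beats it: P:11>6 R:8>3 S:11>7)
P2 drop R (P beats it: A:2>1 C:11>8 D:8>6)
P1→{A,C,D} P2→{P,S}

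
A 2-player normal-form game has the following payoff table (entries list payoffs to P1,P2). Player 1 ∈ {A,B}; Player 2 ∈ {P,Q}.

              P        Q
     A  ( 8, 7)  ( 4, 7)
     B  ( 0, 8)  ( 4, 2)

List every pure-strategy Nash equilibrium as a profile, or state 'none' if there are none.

(A,P): NE
(A,Q): NE
(B,P): not NE [P1→A gives 8>0]
(B,Q): not NE [P2→P gives 8>2]

NE set: (A,P), (A,Q)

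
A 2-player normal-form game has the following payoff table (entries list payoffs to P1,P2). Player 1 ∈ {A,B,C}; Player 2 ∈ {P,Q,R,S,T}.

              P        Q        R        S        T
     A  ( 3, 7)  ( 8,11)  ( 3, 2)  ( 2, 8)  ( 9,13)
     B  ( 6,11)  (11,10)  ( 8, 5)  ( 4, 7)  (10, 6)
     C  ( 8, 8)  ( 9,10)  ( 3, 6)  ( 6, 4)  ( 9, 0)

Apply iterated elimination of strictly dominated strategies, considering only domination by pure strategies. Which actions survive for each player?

P1 drop A (B beats it: P:6>3 Q:11>8 R:8>3 S:4>2 T:10>9)
P2 drop R (P beats it: B:11>5 C:8>6)
P2 drop S (P beats it: B:11>7 C:8>4)
P2 drop T (P beats it: B:11>6 C:8>0)
P1→{B,C} P2→{P,Q}

Remaining: P1:{B,C} P2:{P,Q}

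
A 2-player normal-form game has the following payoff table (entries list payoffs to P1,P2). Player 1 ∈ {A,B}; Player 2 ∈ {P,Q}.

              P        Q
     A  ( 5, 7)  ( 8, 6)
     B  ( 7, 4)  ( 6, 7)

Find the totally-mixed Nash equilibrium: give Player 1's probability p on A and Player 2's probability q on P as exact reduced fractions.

P1 indiff ⇒ q·5+(1-q)·8 = q·7+(1-q)·6 ⇒ q(-2) = (1-q)(-2) ⇒ q = 1/2
P2 indiff ⇒ p·7+(1-p)·4 = p·6+(1-p)·7 ⇒ p(1) = (1-p)(3) ⇒ p = 3/4

(p,q) = (3/4, 1/2)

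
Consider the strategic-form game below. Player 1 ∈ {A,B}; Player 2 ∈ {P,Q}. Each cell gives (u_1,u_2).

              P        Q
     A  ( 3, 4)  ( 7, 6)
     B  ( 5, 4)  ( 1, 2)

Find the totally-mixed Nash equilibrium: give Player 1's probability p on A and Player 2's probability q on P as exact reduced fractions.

(p,q) = (1/2, 3/4)

P1 indiff ⇒ q·3+(1-q)·7 = q·5+(1-q)·1 ⇒ q(-2) = (1-q)(-6) ⇒ q = 3/4
P2 indiff ⇒ p·4+(1-p)·4 = p·6+(1-p)·2 ⇒ p(-2) = (1-p)(-2) ⇒ p = 1/2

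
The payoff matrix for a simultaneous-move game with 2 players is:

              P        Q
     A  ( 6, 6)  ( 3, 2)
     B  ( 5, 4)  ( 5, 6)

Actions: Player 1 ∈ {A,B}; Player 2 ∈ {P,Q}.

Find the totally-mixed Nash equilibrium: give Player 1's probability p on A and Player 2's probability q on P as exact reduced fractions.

(p,q) = (1/3, 2/3)

P1 indiff ⇒ q·6+(1-q)·3 = q·5+(1-q)·5 ⇒ q(1) = (1-q)(2) ⇒ q = 2/3
P2 indiff ⇒ p·6+(1-p)·4 = p·2+(1-p)·6 ⇒ p(4) = (1-p)(2) ⇒ p = 1/3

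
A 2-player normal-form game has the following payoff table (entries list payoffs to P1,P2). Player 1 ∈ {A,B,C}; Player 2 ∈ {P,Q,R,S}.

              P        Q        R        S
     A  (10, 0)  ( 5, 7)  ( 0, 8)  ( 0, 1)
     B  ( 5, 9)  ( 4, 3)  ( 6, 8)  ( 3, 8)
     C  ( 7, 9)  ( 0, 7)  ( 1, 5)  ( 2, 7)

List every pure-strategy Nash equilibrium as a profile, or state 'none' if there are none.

Equilibria: none

(A,P): not NE [P2→R gives 8>0]
(A,Q): not NE [P2→R gives 8>7]
(A,R): not NE [P1→B gives 6>0]
(A,S): not NE [P1→B gives 3>0; P2→R gives 8>1]
(B,P): not NE [P1→A gives 10>5]
(B,Q): not NE [P1→A gives 5>4; P2→P gives 9>3]
(B,R): not NE [P2→P gives 9>8]
(B,S): not NE [P2→P gives 9>8]
(C,P): not NE [P1→A gives 10>7]
(C,Q): not NE [P1→A gives 5>0; P2→P gives 9>7]
(C,R): not NE [P1→B gives 6>1; P2→P gives 9>5]
(C,S): not NE [P1→B gives 3>2; P2→P gives 9>7]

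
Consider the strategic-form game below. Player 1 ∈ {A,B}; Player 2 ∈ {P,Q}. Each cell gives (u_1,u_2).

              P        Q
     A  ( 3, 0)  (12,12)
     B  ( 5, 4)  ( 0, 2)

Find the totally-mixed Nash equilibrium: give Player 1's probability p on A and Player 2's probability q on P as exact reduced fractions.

P1 indiff ⇒ q·3+(1-q)·12 = q·5+(1-q)·0 ⇒ q(-2) = (1-q)(-12) ⇒ q = 6/7
P2 indiff ⇒ p·0+(1-p)·4 = p·12+(1-p)·2 ⇒ p(-12) = (1-p)(-2) ⇒ p = 1/7

p=1/7, q=6/7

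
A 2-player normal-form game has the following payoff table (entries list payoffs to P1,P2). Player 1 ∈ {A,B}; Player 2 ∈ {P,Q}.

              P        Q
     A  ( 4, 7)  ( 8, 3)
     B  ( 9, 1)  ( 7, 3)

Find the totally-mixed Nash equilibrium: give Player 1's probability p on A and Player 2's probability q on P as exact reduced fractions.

P1 indiff ⇒ q·4+(1-q)·8 = q·9+(1-q)·7 ⇒ q(-5) = (1-q)(-1) ⇒ q = 1/6
P2 indiff ⇒ p·7+(1-p)·1 = p·3+(1-p)·3 ⇒ p(4) = (1-p)(2) ⇒ p = 1/3

p=1/3, q=1/6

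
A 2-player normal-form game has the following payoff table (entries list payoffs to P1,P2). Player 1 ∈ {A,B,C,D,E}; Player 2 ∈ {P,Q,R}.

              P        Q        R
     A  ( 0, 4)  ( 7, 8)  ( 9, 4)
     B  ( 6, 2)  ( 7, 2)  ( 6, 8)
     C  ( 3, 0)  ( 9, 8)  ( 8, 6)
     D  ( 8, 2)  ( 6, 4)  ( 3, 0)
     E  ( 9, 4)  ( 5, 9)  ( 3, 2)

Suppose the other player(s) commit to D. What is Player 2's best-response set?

argmax u_2 = {Q}

u_2(P vs D) = 2
u_2(Q vs D) = 4
u_2(R vs D) = 0
max payoff 4 at {Q}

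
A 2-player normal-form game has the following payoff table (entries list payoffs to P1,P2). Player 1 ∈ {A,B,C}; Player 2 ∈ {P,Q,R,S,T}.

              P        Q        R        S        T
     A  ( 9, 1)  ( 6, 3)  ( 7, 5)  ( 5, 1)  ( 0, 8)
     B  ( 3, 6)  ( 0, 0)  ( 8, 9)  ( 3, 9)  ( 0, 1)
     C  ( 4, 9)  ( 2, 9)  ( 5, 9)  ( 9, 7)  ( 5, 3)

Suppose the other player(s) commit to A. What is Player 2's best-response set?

u_2(P vs A) = 1
u_2(Q vs A) = 3
u_2(R vs A) = 5
u_2(S vs A) = 1
u_2(T vs A) = 8
max payoff 8 at {T}

P2 best: {T}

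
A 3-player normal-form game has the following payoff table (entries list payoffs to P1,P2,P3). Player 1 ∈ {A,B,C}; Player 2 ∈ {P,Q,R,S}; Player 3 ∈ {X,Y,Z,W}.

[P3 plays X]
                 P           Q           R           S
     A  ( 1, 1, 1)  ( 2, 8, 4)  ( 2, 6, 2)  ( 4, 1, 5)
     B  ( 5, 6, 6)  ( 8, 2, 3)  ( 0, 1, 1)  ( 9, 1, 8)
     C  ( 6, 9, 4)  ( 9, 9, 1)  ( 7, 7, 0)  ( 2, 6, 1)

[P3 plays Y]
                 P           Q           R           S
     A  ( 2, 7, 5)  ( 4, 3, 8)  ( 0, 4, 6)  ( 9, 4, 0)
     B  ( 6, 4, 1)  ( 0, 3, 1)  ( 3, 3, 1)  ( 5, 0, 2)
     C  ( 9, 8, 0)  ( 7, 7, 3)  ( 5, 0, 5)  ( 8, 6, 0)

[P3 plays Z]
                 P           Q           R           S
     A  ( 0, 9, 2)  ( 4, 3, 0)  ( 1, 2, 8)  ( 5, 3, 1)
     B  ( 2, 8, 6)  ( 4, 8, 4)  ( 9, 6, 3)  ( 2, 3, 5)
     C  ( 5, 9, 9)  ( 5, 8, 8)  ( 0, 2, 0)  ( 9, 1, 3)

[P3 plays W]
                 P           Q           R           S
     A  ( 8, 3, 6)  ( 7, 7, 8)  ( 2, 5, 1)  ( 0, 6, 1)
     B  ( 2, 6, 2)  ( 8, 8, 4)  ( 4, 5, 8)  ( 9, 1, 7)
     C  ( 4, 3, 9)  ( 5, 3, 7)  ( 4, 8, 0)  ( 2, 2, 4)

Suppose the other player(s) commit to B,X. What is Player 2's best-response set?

u_2(P vs B,X) = 6
u_2(Q vs B,X) = 2
u_2(R vs B,X) = 1
u_2(S vs B,X) = 1
max payoff 6 at {P}

argmax u_2 = {P}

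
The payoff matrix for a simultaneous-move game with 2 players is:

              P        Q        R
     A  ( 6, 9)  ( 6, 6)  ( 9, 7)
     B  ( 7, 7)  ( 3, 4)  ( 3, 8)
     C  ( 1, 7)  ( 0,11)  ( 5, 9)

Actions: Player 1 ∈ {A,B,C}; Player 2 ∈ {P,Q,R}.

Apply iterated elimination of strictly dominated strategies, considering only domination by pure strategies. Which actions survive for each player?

P1 drop C (A beats it: P:6>1 Q:6>0 R:9>5)
P2 drop Q (P beats it: A:9>6 B:7>4)
P1→{A,B} P2→{P,R}

Survivors P1:{A,B} P2:{P,R}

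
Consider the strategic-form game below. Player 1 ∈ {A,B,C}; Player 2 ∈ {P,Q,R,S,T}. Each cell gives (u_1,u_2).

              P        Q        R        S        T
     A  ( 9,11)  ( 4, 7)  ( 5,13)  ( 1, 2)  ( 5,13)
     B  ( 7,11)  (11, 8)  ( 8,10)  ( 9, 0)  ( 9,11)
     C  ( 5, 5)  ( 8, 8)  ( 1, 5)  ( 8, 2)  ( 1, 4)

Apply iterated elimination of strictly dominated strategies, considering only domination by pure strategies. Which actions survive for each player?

P1 drop C (B beats it: P:7>5 Q:11>8 R:8>1 S:9>8 T:9>1)
P2 drop Q (P beats it: A:11>7 B:11>8)
P2 drop S (P beats it: A:11>2 B:11>0)
P1→{A,B} P2→{P,R,T}

Survivors P1:{A,B} P2:{P,R,T}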